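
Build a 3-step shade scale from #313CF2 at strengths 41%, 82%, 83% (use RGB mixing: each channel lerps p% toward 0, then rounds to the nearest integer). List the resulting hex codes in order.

#313CF2 is rgb(49, 60, 242).
41%: (49 − 20.09 = 28.91→29, 60 − 24.6 = 35.4→35, 242 − 99.22 = 142.78→143) → #1D238F
82%: (49 − 40.18 = 8.82→9, 60 − 49.2 = 10.8→11, 242 − 198.44 = 43.56→44) → #090B2C
83%: (49 − 40.67 = 8.33→8, 60 − 49.8 = 10.2→10, 242 − 200.86 = 41.14→41) → #080A29

#1D238F, #090B2C, #080A29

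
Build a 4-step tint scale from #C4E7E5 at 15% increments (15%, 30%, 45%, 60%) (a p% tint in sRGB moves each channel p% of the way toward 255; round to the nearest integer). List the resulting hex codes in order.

#CDEBE9, #D6EEED, #DFF2F1, #E7F5F5

#C4E7E5 is rgb(196, 231, 229).
15%: (196 + 8.85 = 204.85→205, 231 + 3.6 = 234.6→235, 229 + 3.9 = 232.9→233) → #CDEBE9
30%: (196 + 17.7 = 213.7→214, 231 + 7.2 = 238.2→238, 229 + 7.8 = 236.8→237) → #D6EEED
45%: (196 + 26.55 = 222.55→223, 231 + 10.8 = 241.8→242, 229 + 11.7 = 240.7→241) → #DFF2F1
60%: (196 + 35.4 = 231.4→231, 231 + 14.4 = 245.4→245, 229 + 15.6 = 244.6→245) → #E7F5F5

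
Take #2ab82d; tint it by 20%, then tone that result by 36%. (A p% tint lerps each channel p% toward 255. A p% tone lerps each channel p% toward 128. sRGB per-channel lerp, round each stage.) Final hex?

#64ad66

#2ab82d is rgb(42, 184, 45).
Lerp each channel 20% toward 255:
  R: 42 + 0.2×(255−42) = 42 + 42.6 = 84.6 → 85
  G: 184 + 0.2×(255−184) = 184 + 14.2 = 198.2 → 198
  B: 45 + 42 = 87 → 87
After the tint: rgb(85, 198, 87) = #55c657.
Per channel, c → c + 0.36(128 − c):
  R: 85 + 0.36×(128−85) = 85 + 15.48 = 100.48 → 100
  G: 198 − 25.2 = 172.8 → 173
  B: 87 + 0.36×(128−87) = 87 + 14.76 = 101.76 → 102
rgb(100, 173, 102) = #64ad66.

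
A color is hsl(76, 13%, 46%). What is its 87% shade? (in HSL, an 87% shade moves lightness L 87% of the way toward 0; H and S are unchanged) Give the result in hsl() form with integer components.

L moves 87% from 46 toward 0: 46 − 40.02 = 5.98 → 6.
H and S are unchanged.

hsl(76, 13%, 6%)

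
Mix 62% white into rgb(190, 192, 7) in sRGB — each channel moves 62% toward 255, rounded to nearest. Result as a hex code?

#E6E7A1

Lerp each channel 62% toward 255:
  R: 190 + 0.62×(255−190) = 190 + 40.3 = 230.3 → 230
  G: 192 + 39.06 = 231.06 → 231
  B: 7 + 0.62×(255−7) = 7 + 153.76 = 160.76 → 161
rgb(230, 231, 161) = #E6E7A1.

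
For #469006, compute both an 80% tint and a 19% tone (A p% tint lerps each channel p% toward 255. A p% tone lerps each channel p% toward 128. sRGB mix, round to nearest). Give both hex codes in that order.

#dae9cd, #518d1d

#469006 is rgb(70, 144, 6).
80% tint:
  R: 70 + 148 = 218 → 218
  G: 144 + 88.8 = 232.8 → 233
  B: 6 + 0.8×(255−6) = 6 + 199.2 = 205.2 → 205
  → #dae9cd
19% tone:
  R: 70 + 11.02 = 81.02 → 81
  G: 144 + 0.19×(128−144) = 144 − 3.04 = 140.96 → 141
  B: 6 + 23.18 = 29.18 → 29
  → #518d1d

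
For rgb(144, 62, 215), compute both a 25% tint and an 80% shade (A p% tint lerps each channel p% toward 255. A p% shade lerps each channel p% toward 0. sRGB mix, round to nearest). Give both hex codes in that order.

25% tint:
  R: 144 + 27.75 = 171.75 → 172
  G: 62 + 48.25 = 110.25 → 110
  B: 215 + 10 = 225 → 225
  → #AC6EE1
80% shade:
  R: 144 − 115.2 = 28.8 → 29
  G: 62 − 49.6 = 12.4 → 12
  B: 215 + 0.8×(0−215) = 215 − 172 = 43 → 43
  → #1D0C2B

#AC6EE1, #1D0C2B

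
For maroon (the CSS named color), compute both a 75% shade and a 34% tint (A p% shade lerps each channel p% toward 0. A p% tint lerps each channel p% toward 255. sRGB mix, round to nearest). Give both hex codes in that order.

#200000, #AB5757

CSS maroon is rgb(128, 0, 0).
75% shade:
  R: 128 + 0.75×(0−128) = 128 − 96 = 32 → 32
  G: 0 + 0.75×(0−0) = 0 + 0 = 0 → 0
  B: 0 + 0.75×(0−0) = 0 + 0 = 0 → 0
  → #200000
34% tint:
  R: 128 + 0.34×(255−128) = 128 + 43.18 = 171.18 → 171
  G: 0 + 0.34×(255−0) = 0 + 86.7 = 86.7 → 87
  B: 0 + 0.34×(255−0) = 0 + 86.7 = 86.7 → 87
  → #AB5757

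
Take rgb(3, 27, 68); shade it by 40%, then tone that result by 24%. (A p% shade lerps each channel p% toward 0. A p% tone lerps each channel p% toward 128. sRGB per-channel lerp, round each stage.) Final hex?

Lerp each channel 40% toward 0:
  R: 3 + 0.4×(0−3) = 3 − 1.2 = 1.8 → 2
  G: 27 − 10.8 = 16.2 → 16
  B: 68 + 0.4×(0−68) = 68 − 27.2 = 40.8 → 41
After the shade: rgb(2, 16, 41) = #021029.
Per channel, c → c + 0.24(128 − c):
  R: 2 + 30.24 = 32.24 → 32
  G: 16 + 0.24×(128−16) = 16 + 26.88 = 42.88 → 43
  B: 41 + 0.24×(128−41) = 41 + 20.88 = 61.88 → 62
rgb(32, 43, 62) = #202b3e.

#202b3e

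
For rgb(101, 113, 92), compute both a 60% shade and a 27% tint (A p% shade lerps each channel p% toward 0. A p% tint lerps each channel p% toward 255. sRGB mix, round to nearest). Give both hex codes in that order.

#282D25, #8F9788

60% shade:
  R: 101 + 0.6×(0−101) = 101 − 60.6 = 40.4 → 40
  G: 113 − 67.8 = 45.2 → 45
  B: 92 − 55.2 = 36.8 → 37
  → #282D25
27% tint:
  R: 101 + 0.27×(255−101) = 101 + 41.58 = 142.58 → 143
  G: 113 + 38.34 = 151.34 → 151
  B: 92 + 44.01 = 136.01 → 136
  → #8F9788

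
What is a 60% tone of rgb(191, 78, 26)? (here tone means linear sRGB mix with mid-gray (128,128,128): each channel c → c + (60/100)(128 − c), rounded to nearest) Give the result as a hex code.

Per channel, c → c + 0.6(128 − c):
  R: 191 − 37.8 = 153.2 → 153
  G: 78 + 0.6×(128−78) = 78 + 30 = 108 → 108
  B: 26 + 0.6×(128−26) = 26 + 61.2 = 87.2 → 87
rgb(153, 108, 87) = #996c57.

#996c57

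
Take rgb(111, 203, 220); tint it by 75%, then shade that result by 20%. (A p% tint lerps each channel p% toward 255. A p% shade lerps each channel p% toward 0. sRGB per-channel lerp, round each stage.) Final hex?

A 75% tint moves each channel 75% toward 255:
  R: 111 + 0.75×(255−111) = 111 + 108 = 219 → 219
  G: 203 + 39 = 242 → 242
  B: 220 + 26.25 = 246.25 → 246
After the tint: rgb(219, 242, 246) = #DBF2F6.
Per channel, c → c + 0.2(0 − c):
  R: 219 − 43.8 = 175.2 → 175
  G: 242 + 0.2×(0−242) = 242 − 48.4 = 193.6 → 194
  B: 246 + 0.2×(0−246) = 246 − 49.2 = 196.8 → 197
rgb(175, 194, 197) = #AFC2C5.

#AFC2C5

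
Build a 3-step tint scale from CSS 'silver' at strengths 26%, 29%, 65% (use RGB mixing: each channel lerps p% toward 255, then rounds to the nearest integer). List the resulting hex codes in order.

CSS silver is rgb(192, 192, 192).
26%: (192 + 16.38 = 208.38→208, 192 + 16.38 = 208.38→208, 192 + 16.38 = 208.38→208) → #D0D0D0
29%: (192 + 18.27 = 210.27→210, 192 + 18.27 = 210.27→210, 192 + 18.27 = 210.27→210) → #D2D2D2
65%: (192 + 40.95 = 232.95→233, 192 + 40.95 = 232.95→233, 192 + 40.95 = 232.95→233) → #E9E9E9

#D0D0D0, #D2D2D2, #E9E9E9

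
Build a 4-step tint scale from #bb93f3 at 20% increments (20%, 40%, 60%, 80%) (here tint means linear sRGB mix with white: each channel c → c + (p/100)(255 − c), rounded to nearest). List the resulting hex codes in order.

#bb93f3 is rgb(187, 147, 243).
20%: (187 + 13.6 = 200.6→201, 147 + 21.6 = 168.6→169, 243 + 2.4 = 245.4→245) → #c9a9f5
40%: (187 + 27.2 = 214.2→214, 147 + 43.2 = 190.2→190, 243 + 4.8 = 247.8→248) → #d6bef8
60%: (187 + 40.8 = 227.8→228, 147 + 64.8 = 211.8→212, 243 + 7.2 = 250.2→250) → #e4d4fa
80%: (187 + 54.4 = 241.4→241, 147 + 86.4 = 233.4→233, 243 + 9.6 = 252.6→253) → #f1e9fd

#c9a9f5, #d6bef8, #e4d4fa, #f1e9fd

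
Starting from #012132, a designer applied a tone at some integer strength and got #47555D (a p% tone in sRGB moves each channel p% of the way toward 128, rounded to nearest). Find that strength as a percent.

55%

#012132 is rgb(1, 33, 50); #47555D is rgb(71, 85, 93).
On the R channel (widest range): 71 ≈ 1 + (p/100)(128 − 1), so p ≈ 100×(71 − 1)/(128 − 1) = 7000/127 = 55.12.
p = 55 reproduces all three channels after rounding.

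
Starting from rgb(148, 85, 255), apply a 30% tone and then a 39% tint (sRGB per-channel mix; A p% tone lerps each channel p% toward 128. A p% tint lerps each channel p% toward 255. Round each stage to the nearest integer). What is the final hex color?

#ba9fe8

Per channel, c → c + 0.3(128 − c):
  R: 148 − 6 = 142 → 142
  G: 85 + 12.9 = 97.9 → 98
  B: 255 + 0.3×(128−255) = 255 − 38.1 = 216.9 → 217
After the tone: rgb(142, 98, 217) = #8e62d9.
Lerp each channel 39% toward 255:
  R: 142 + 0.39×(255−142) = 142 + 44.07 = 186.07 → 186
  G: 98 + 0.39×(255−98) = 98 + 61.23 = 159.23 → 159
  B: 217 + 0.39×(255−217) = 217 + 14.82 = 231.82 → 232
rgb(186, 159, 232) = #ba9fe8.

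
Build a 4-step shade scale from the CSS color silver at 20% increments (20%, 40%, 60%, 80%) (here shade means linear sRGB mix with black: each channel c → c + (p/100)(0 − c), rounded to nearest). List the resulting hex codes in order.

#9A9A9A, #737373, #4D4D4D, #262626

CSS silver is rgb(192, 192, 192).
20%: (192 − 38.4 = 153.6→154, 192 − 38.4 = 153.6→154, 192 − 38.4 = 153.6→154) → #9A9A9A
40%: (192 − 76.8 = 115.2→115, 192 − 76.8 = 115.2→115, 192 − 76.8 = 115.2→115) → #737373
60%: (192 − 115.2 = 76.8→77, 192 − 115.2 = 76.8→77, 192 − 115.2 = 76.8→77) → #4D4D4D
80%: (192 − 153.6 = 38.4→38, 192 − 153.6 = 38.4→38, 192 − 153.6 = 38.4→38) → #262626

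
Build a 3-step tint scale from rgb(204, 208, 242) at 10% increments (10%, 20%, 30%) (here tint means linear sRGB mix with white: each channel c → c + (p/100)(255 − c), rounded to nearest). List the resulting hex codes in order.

10%: (204 + 5.1 = 209.1→209, 208 + 4.7 = 212.7→213, 242 + 1.3 = 243.3→243) → #D1D5F3
20%: (204 + 10.2 = 214.2→214, 208 + 9.4 = 217.4→217, 242 + 2.6 = 244.6→245) → #D6D9F5
30%: (204 + 15.3 = 219.3→219, 208 + 14.1 = 222.1→222, 242 + 3.9 = 245.9→246) → #DBDEF6

#D1D5F3, #D6D9F5, #DBDEF6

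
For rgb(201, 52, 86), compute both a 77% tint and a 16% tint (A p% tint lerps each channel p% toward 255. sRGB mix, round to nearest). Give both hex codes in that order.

#F3D0D8, #D25471

77% tint:
  R: 201 + 0.77×(255−201) = 201 + 41.58 = 242.58 → 243
  G: 52 + 156.31 = 208.31 → 208
  B: 86 + 0.77×(255−86) = 86 + 130.13 = 216.13 → 216
  → #F3D0D8
16% tint:
  R: 201 + 0.16×(255−201) = 201 + 8.64 = 209.64 → 210
  G: 52 + 0.16×(255−52) = 52 + 32.48 = 84.48 → 84
  B: 86 + 0.16×(255−86) = 86 + 27.04 = 113.04 → 113
  → #D25471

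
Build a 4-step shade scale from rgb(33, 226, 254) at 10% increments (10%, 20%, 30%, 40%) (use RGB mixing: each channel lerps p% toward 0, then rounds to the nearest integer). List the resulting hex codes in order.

10%: (33 − 3.3 = 29.7→30, 226 − 22.6 = 203.4→203, 254 − 25.4 = 228.6→229) → #1ecbe5
20%: (33 − 6.6 = 26.4→26, 226 − 45.2 = 180.8→181, 254 − 50.8 = 203.2→203) → #1ab5cb
30%: (33 − 9.9 = 23.1→23, 226 − 67.8 = 158.2→158, 254 − 76.2 = 177.8→178) → #179eb2
40%: (33 − 13.2 = 19.8→20, 226 − 90.4 = 135.6→136, 254 − 101.6 = 152.4→152) → #148898

#1ecbe5, #1ab5cb, #179eb2, #148898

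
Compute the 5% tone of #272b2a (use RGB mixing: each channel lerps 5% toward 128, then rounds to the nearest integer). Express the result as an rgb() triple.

#272b2a is rgb(39, 43, 42).
Lerp each channel 5% toward 128:
  R: 39 + 0.05×(128−39) = 39 + 4.45 = 43.45 → 43
  G: 43 + 4.25 = 47.25 → 47
  B: 42 + 4.3 = 46.3 → 46

rgb(43, 47, 46)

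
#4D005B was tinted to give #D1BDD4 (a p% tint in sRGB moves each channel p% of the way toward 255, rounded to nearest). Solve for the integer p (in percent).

#4D005B is rgb(77, 0, 91); #D1BDD4 is rgb(209, 189, 212).
On the G channel (widest range): 189 ≈ 0 + (p/100)(255 − 0), so p ≈ 100×(189 − 0)/(255 − 0) = 18900/255 = 74.12.
p = 74 reproduces all three channels after rounding.

74%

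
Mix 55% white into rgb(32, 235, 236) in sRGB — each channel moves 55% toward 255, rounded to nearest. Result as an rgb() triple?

Lerp each channel 55% toward 255:
  R: 32 + 0.55×(255−32) = 32 + 122.65 = 154.65 → 155
  G: 235 + 11 = 246 → 246
  B: 236 + 0.55×(255−236) = 236 + 10.45 = 246.45 → 246

rgb(155, 246, 246)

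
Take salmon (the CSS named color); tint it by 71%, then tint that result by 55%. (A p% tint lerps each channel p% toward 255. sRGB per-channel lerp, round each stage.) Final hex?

CSS salmon is rgb(250, 128, 114).
Lerp each channel 71% toward 255:
  R: 250 + 0.71×(255−250) = 250 + 3.55 = 253.55 → 254
  G: 128 + 0.71×(255−128) = 128 + 90.17 = 218.17 → 218
  B: 114 + 0.71×(255−114) = 114 + 100.11 = 214.11 → 214
After the tint: rgb(254, 218, 214) = #fedad6.
A 55% tint moves each channel 55% toward 255:
  R: 254 + 0.55×(255−254) = 254 + 0.55 = 254.55 → 255
  G: 218 + 0.55×(255−218) = 218 + 20.35 = 238.35 → 238
  B: 214 + 0.55×(255−214) = 214 + 22.55 = 236.55 → 237
rgb(255, 238, 237) = #ffeeed.

#ffeeed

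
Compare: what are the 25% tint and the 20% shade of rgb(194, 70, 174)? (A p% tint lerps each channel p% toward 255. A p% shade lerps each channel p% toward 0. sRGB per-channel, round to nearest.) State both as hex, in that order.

#D174C2, #9B388B

25% tint:
  R: 194 + 0.25×(255−194) = 194 + 15.25 = 209.25 → 209
  G: 70 + 0.25×(255−70) = 70 + 46.25 = 116.25 → 116
  B: 174 + 0.25×(255−174) = 174 + 20.25 = 194.25 → 194
  → #D174C2
20% shade:
  R: 194 − 38.8 = 155.2 → 155
  G: 70 − 14 = 56 → 56
  B: 174 − 34.8 = 139.2 → 139
  → #9B388B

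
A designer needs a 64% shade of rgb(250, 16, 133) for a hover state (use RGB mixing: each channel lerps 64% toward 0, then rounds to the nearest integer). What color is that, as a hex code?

#5a0630

Lerp each channel 64% toward 0:
  R: 250 + 0.64×(0−250) = 250 − 160 = 90 → 90
  G: 16 − 10.24 = 5.76 → 6
  B: 133 + 0.64×(0−133) = 133 − 85.12 = 47.88 → 48
rgb(90, 6, 48) = #5a0630.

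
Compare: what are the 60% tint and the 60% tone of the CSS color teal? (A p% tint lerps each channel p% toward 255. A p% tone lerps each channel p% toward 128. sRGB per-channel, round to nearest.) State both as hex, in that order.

CSS teal is rgb(0, 128, 128).
60% tint:
  R: 0 + 0.6×(255−0) = 0 + 153 = 153 → 153
  G: 128 + 0.6×(255−128) = 128 + 76.2 = 204.2 → 204
  B: 128 + 76.2 = 204.2 → 204
  → #99CCCC
60% tone:
  R: 0 + 76.8 = 76.8 → 77
  G: 128 + 0 = 128 → 128
  B: 128 + 0.6×(128−128) = 128 + 0 = 128 → 128
  → #4D8080

#99CCCC, #4D8080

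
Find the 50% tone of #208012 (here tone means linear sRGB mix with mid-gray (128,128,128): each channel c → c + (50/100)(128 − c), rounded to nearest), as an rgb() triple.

#208012 is rgb(32, 128, 18).
Lerp each channel 50% toward 128:
  R: 32 + 0.5×(128−32) = 32 + 48 = 80 → 80
  G: 128 + 0.5×(128−128) = 128 + 0 = 128 → 128
  B: 18 + 0.5×(128−18) = 18 + 55 = 73 → 73

rgb(80, 128, 73)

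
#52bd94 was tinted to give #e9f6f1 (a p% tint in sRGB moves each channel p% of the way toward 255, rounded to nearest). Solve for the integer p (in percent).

#52bd94 is rgb(82, 189, 148); #e9f6f1 is rgb(233, 246, 241).
On the R channel (widest range): 233 ≈ 82 + (p/100)(255 − 82), so p ≈ 100×(233 − 82)/(255 − 82) = 15100/173 = 87.28.
p = 87 reproduces all three channels after rounding.

87%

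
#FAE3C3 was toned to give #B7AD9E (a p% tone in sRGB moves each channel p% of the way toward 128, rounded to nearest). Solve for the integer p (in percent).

#FAE3C3 is rgb(250, 227, 195); #B7AD9E is rgb(183, 173, 158).
On the R channel (widest range): 183 ≈ 250 + (p/100)(128 − 250), so p ≈ 100×(183 − 250)/(128 − 250) = -6700/-122 = 54.92.
p = 55 reproduces all three channels after rounding.

55%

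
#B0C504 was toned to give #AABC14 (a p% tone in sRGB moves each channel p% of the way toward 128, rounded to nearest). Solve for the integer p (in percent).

#B0C504 is rgb(176, 197, 4); #AABC14 is rgb(170, 188, 20).
On the B channel (widest range): 20 ≈ 4 + (p/100)(128 − 4), so p ≈ 100×(20 − 4)/(128 − 4) = 1600/124 = 12.90.
p = 13 reproduces all three channels after rounding.

13%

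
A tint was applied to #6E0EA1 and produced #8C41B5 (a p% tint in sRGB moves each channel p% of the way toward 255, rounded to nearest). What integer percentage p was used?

#6E0EA1 is rgb(110, 14, 161); #8C41B5 is rgb(140, 65, 181).
On the G channel (widest range): 65 ≈ 14 + (p/100)(255 − 14), so p ≈ 100×(65 − 14)/(255 − 14) = 5100/241 = 21.16.
p = 21 reproduces all three channels after rounding.

21%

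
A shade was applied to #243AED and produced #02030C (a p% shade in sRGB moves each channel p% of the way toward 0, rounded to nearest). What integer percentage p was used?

#243AED is rgb(36, 58, 237); #02030C is rgb(2, 3, 12).
On the B channel (widest range): 12 ≈ 237 + (p/100)(0 − 237), so p ≈ 100×(12 − 237)/(0 − 237) = -22500/-237 = 94.94.
p = 95 reproduces all three channels after rounding.

95%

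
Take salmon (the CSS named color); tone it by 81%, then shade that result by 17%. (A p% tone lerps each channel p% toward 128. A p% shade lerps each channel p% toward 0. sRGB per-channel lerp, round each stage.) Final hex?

CSS salmon is rgb(250, 128, 114).
Lerp each channel 81% toward 128:
  R: 250 − 98.82 = 151.18 → 151
  G: 128 + 0.81×(128−128) = 128 + 0 = 128 → 128
  B: 114 + 0.81×(128−114) = 114 + 11.34 = 125.34 → 125
After the tone: rgb(151, 128, 125) = #97807d.
Lerp each channel 17% toward 0:
  R: 151 + 0.17×(0−151) = 151 − 25.67 = 125.33 → 125
  G: 128 − 21.76 = 106.24 → 106
  B: 125 + 0.17×(0−125) = 125 − 21.25 = 103.75 → 104
rgb(125, 106, 104) = #7d6a68.

#7d6a68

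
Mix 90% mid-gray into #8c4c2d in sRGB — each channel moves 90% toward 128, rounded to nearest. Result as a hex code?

#817b78

#8c4c2d is rgb(140, 76, 45).
Per channel, c → c + 0.9(128 − c):
  R: 140 − 10.8 = 129.2 → 129
  G: 76 + 46.8 = 122.8 → 123
  B: 45 + 74.7 = 119.7 → 120
rgb(129, 123, 120) = #817b78.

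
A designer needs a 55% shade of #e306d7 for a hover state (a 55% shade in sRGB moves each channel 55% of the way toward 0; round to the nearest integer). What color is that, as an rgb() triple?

#e306d7 is rgb(227, 6, 215).
Per channel, c → c + 0.55(0 − c):
  R: 227 + 0.55×(0−227) = 227 − 124.85 = 102.15 → 102
  G: 6 − 3.3 = 2.7 → 3
  B: 215 + 0.55×(0−215) = 215 − 118.25 = 96.75 → 97

rgb(102, 3, 97)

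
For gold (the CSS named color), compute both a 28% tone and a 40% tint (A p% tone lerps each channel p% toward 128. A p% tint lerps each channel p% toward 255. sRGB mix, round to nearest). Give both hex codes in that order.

#dbbf24, #ffe766

CSS gold is rgb(255, 215, 0).
28% tone:
  R: 255 + 0.28×(128−255) = 255 − 35.56 = 219.44 → 219
  G: 215 − 24.36 = 190.64 → 191
  B: 0 + 35.84 = 35.84 → 36
  → #dbbf24
40% tint:
  R: 255 + 0.4×(255−255) = 255 + 0 = 255 → 255
  G: 215 + 0.4×(255−215) = 215 + 16 = 231 → 231
  B: 0 + 102 = 102 → 102
  → #ffe766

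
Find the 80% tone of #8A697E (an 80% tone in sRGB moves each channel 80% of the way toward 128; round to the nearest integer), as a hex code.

#8A697E is rgb(138, 105, 126).
Lerp each channel 80% toward 128:
  R: 138 − 8 = 130 → 130
  G: 105 + 18.4 = 123.4 → 123
  B: 126 + 1.6 = 127.6 → 128
rgb(130, 123, 128) = #827B80.

#827B80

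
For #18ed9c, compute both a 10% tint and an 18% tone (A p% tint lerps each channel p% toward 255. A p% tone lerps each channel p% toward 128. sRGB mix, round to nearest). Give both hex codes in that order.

#2fefa6, #2bd997

#18ed9c is rgb(24, 237, 156).
10% tint:
  R: 24 + 23.1 = 47.1 → 47
  G: 237 + 1.8 = 238.8 → 239
  B: 156 + 0.1×(255−156) = 156 + 9.9 = 165.9 → 166
  → #2fefa6
18% tone:
  R: 24 + 18.72 = 42.72 → 43
  G: 237 − 19.62 = 217.38 → 217
  B: 156 + 0.18×(128−156) = 156 − 5.04 = 150.96 → 151
  → #2bd997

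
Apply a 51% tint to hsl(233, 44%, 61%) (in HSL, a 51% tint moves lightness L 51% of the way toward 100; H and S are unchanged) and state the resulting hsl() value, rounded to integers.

hsl(233, 44%, 81%)

L moves 51% from 61 toward 100: 61 + 19.89 = 80.89 → 81.
H and S are unchanged.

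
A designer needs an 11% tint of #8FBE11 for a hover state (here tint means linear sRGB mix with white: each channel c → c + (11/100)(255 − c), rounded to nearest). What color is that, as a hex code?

#8FBE11 is rgb(143, 190, 17).
Per channel, c → c + 0.11(255 − c):
  R: 143 + 0.11×(255−143) = 143 + 12.32 = 155.32 → 155
  G: 190 + 7.15 = 197.15 → 197
  B: 17 + 0.11×(255−17) = 17 + 26.18 = 43.18 → 43
rgb(155, 197, 43) = #9BC52B.

#9BC52B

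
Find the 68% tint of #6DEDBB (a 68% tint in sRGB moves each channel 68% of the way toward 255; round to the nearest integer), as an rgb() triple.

#6DEDBB is rgb(109, 237, 187).
Per channel, c → c + 0.68(255 − c):
  R: 109 + 0.68×(255−109) = 109 + 99.28 = 208.28 → 208
  G: 237 + 0.68×(255−237) = 237 + 12.24 = 249.24 → 249
  B: 187 + 46.24 = 233.24 → 233

rgb(208, 249, 233)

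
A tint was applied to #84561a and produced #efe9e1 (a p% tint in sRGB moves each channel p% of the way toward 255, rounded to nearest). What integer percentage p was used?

#84561a is rgb(132, 86, 26); #efe9e1 is rgb(239, 233, 225).
On the B channel (widest range): 225 ≈ 26 + (p/100)(255 − 26), so p ≈ 100×(225 − 26)/(255 − 26) = 19900/229 = 86.90.
p = 87 reproduces all three channels after rounding.

87%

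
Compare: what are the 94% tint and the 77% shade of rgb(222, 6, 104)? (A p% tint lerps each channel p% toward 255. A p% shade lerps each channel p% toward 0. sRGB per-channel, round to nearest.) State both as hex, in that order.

#FDF0F6, #330118

94% tint:
  R: 222 + 0.94×(255−222) = 222 + 31.02 = 253.02 → 253
  G: 6 + 0.94×(255−6) = 6 + 234.06 = 240.06 → 240
  B: 104 + 0.94×(255−104) = 104 + 141.94 = 245.94 → 246
  → #FDF0F6
77% shade:
  R: 222 + 0.77×(0−222) = 222 − 170.94 = 51.06 → 51
  G: 6 − 4.62 = 1.38 → 1
  B: 104 − 80.08 = 23.92 → 24
  → #330118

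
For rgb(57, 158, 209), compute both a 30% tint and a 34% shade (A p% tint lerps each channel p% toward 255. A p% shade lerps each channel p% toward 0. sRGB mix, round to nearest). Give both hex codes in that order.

30% tint:
  R: 57 + 59.4 = 116.4 → 116
  G: 158 + 29.1 = 187.1 → 187
  B: 209 + 13.8 = 222.8 → 223
  → #74BBDF
34% shade:
  R: 57 + 0.34×(0−57) = 57 − 19.38 = 37.62 → 38
  G: 158 + 0.34×(0−158) = 158 − 53.72 = 104.28 → 104
  B: 209 − 71.06 = 137.94 → 138
  → #26688A

#74BBDF, #26688A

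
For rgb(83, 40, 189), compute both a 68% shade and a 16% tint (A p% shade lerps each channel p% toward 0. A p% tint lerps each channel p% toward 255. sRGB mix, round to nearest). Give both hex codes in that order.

68% shade:
  R: 83 + 0.68×(0−83) = 83 − 56.44 = 26.56 → 27
  G: 40 − 27.2 = 12.8 → 13
  B: 189 + 0.68×(0−189) = 189 − 128.52 = 60.48 → 60
  → #1b0d3c
16% tint:
  R: 83 + 27.52 = 110.52 → 111
  G: 40 + 0.16×(255−40) = 40 + 34.4 = 74.4 → 74
  B: 189 + 0.16×(255−189) = 189 + 10.56 = 199.56 → 200
  → #6f4ac8

#1b0d3c, #6f4ac8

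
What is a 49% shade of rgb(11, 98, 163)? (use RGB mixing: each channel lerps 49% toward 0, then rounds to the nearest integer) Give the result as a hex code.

#063253

A 49% shade moves each channel 49% toward 0:
  R: 11 − 5.39 = 5.61 → 6
  G: 98 + 0.49×(0−98) = 98 − 48.02 = 49.98 → 50
  B: 163 − 79.87 = 83.13 → 83
rgb(6, 50, 83) = #063253.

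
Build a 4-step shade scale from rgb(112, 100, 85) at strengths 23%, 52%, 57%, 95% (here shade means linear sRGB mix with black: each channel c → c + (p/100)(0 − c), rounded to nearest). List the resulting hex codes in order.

23%: (112 − 25.76 = 86.24→86, 100 − 23 = 77→77, 85 − 19.55 = 65.45→65) → #564d41
52%: (112 − 58.24 = 53.76→54, 100 − 52 = 48→48, 85 − 44.2 = 40.8→41) → #363029
57%: (112 − 63.84 = 48.16→48, 100 − 57 = 43→43, 85 − 48.45 = 36.55→37) → #302b25
95%: (112 − 106.4 = 5.6→6, 100 − 95 = 5→5, 85 − 80.75 = 4.25→4) → #060504

#564d41, #363029, #302b25, #060504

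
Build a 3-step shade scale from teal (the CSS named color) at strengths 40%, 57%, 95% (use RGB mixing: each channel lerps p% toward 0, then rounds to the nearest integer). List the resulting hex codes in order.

CSS teal is rgb(0, 128, 128).
40%: (0→0, 128 − 51.2 = 76.8→77, 128 − 51.2 = 76.8→77) → #004D4D
57%: (0→0, 128 − 72.96 = 55.04→55, 128 − 72.96 = 55.04→55) → #003737
95%: (0→0, 128 − 121.6 = 6.4→6, 128 − 121.6 = 6.4→6) → #000606

#004D4D, #003737, #000606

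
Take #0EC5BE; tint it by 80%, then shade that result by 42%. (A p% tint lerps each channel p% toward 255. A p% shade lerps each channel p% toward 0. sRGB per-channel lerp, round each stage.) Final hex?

#788D8C

#0EC5BE is rgb(14, 197, 190).
An 80% tint moves each channel 80% toward 255:
  R: 14 + 192.8 = 206.8 → 207
  G: 197 + 0.8×(255−197) = 197 + 46.4 = 243.4 → 243
  B: 190 + 52 = 242 → 242
After the tint: rgb(207, 243, 242) = #CFF3F2.
A 42% shade moves each channel 42% toward 0:
  R: 207 − 86.94 = 120.06 → 120
  G: 243 − 102.06 = 140.94 → 141
  B: 242 + 0.42×(0−242) = 242 − 101.64 = 140.36 → 140
rgb(120, 141, 140) = #788D8C.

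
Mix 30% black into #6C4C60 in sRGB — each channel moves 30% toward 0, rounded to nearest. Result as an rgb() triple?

rgb(76, 53, 67)

#6C4C60 is rgb(108, 76, 96).
Per channel, c → c + 0.3(0 − c):
  R: 108 + 0.3×(0−108) = 108 − 32.4 = 75.6 → 76
  G: 76 + 0.3×(0−76) = 76 − 22.8 = 53.2 → 53
  B: 96 + 0.3×(0−96) = 96 − 28.8 = 67.2 → 67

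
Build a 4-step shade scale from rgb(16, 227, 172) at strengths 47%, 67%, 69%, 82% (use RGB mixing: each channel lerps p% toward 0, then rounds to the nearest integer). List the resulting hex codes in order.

#08785B, #054B39, #054635, #03291F

47%: (16 − 7.52 = 8.48→8, 227 − 106.69 = 120.31→120, 172 − 80.84 = 91.16→91) → #08785B
67%: (16 − 10.72 = 5.28→5, 227 − 152.09 = 74.91→75, 172 − 115.24 = 56.76→57) → #054B39
69%: (16 − 11.04 = 4.96→5, 227 − 156.63 = 70.37→70, 172 − 118.68 = 53.32→53) → #054635
82%: (16 − 13.12 = 2.88→3, 227 − 186.14 = 40.86→41, 172 − 141.04 = 30.96→31) → #03291F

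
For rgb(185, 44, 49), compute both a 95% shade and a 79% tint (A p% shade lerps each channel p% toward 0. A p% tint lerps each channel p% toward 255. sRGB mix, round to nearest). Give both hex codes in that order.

95% shade:
  R: 185 + 0.95×(0−185) = 185 − 175.75 = 9.25 → 9
  G: 44 + 0.95×(0−44) = 44 − 41.8 = 2.2 → 2
  B: 49 − 46.55 = 2.45 → 2
  → #090202
79% tint:
  R: 185 + 0.79×(255−185) = 185 + 55.3 = 240.3 → 240
  G: 44 + 166.69 = 210.69 → 211
  B: 49 + 162.74 = 211.74 → 212
  → #F0D3D4

#090202, #F0D3D4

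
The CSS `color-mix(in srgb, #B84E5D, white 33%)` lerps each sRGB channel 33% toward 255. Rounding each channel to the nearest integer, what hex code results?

#CF8892

#B84E5D is rgb(184, 78, 93).
Per channel, c → c + 0.33(255 − c):
  R: 184 + 23.43 = 207.43 → 207
  G: 78 + 0.33×(255−78) = 78 + 58.41 = 136.41 → 136
  B: 93 + 0.33×(255−93) = 93 + 53.46 = 146.46 → 146
rgb(207, 136, 146) = #CF8892.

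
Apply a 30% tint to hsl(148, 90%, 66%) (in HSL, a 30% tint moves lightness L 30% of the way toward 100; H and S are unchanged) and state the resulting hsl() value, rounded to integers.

hsl(148, 90%, 76%)

L moves 30% from 66 toward 100: 66 + 10.2 = 76.2 → 76.
H and S are unchanged.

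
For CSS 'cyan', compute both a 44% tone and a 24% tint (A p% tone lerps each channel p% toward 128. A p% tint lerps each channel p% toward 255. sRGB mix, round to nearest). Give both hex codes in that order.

CSS cyan is rgb(0, 255, 255).
44% tone:
  R: 0 + 56.32 = 56.32 → 56
  G: 255 + 0.44×(128−255) = 255 − 55.88 = 199.12 → 199
  B: 255 + 0.44×(128−255) = 255 − 55.88 = 199.12 → 199
  → #38c7c7
24% tint:
  R: 0 + 0.24×(255−0) = 0 + 61.2 = 61.2 → 61
  G: 255 + 0 = 255 → 255
  B: 255 + 0.24×(255−255) = 255 + 0 = 255 → 255
  → #3dffff

#38c7c7, #3dffff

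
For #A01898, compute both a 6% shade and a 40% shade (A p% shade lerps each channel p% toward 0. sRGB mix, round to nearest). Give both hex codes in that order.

#A01898 is rgb(160, 24, 152).
6% shade:
  R: 160 − 9.6 = 150.4 → 150
  G: 24 − 1.44 = 22.56 → 23
  B: 152 + 0.06×(0−152) = 152 − 9.12 = 142.88 → 143
  → #96178F
40% shade:
  R: 160 + 0.4×(0−160) = 160 − 64 = 96 → 96
  G: 24 + 0.4×(0−24) = 24 − 9.6 = 14.4 → 14
  B: 152 − 60.8 = 91.2 → 91
  → #600E5B

#96178F, #600E5B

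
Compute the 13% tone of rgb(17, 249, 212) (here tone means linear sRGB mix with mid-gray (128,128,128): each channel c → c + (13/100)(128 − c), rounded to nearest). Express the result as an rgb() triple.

A 13% tone moves each channel 13% toward 128:
  R: 17 + 14.43 = 31.43 → 31
  G: 249 + 0.13×(128−249) = 249 − 15.73 = 233.27 → 233
  B: 212 + 0.13×(128−212) = 212 − 10.92 = 201.08 → 201

rgb(31, 233, 201)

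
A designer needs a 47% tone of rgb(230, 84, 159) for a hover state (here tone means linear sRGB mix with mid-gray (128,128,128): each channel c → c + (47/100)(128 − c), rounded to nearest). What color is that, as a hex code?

A 47% tone moves each channel 47% toward 128:
  R: 230 + 0.47×(128−230) = 230 − 47.94 = 182.06 → 182
  G: 84 + 0.47×(128−84) = 84 + 20.68 = 104.68 → 105
  B: 159 + 0.47×(128−159) = 159 − 14.57 = 144.43 → 144
rgb(182, 105, 144) = #b66990.

#b66990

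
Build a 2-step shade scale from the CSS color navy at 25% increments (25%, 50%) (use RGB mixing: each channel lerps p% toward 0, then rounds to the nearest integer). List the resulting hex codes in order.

#000060, #000040

CSS navy is rgb(0, 0, 128).
25%: (0→0, 0→0, 128 − 32 = 96→96) → #000060
50%: (0→0, 0→0, 128 − 64 = 64→64) → #000040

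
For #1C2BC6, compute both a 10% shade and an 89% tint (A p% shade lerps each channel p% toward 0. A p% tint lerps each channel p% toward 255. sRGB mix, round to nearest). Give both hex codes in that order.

#1C2BC6 is rgb(28, 43, 198).
10% shade:
  R: 28 + 0.1×(0−28) = 28 − 2.8 = 25.2 → 25
  G: 43 + 0.1×(0−43) = 43 − 4.3 = 38.7 → 39
  B: 198 + 0.1×(0−198) = 198 − 19.8 = 178.2 → 178
  → #1927B2
89% tint:
  R: 28 + 202.03 = 230.03 → 230
  G: 43 + 188.68 = 231.68 → 232
  B: 198 + 0.89×(255−198) = 198 + 50.73 = 248.73 → 249
  → #E6E8F9

#1927B2, #E6E8F9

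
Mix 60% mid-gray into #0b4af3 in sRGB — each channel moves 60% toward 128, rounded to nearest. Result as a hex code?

#516aae

#0b4af3 is rgb(11, 74, 243).
Per channel, c → c + 0.6(128 − c):
  R: 11 + 0.6×(128−11) = 11 + 70.2 = 81.2 → 81
  G: 74 + 32.4 = 106.4 → 106
  B: 243 − 69 = 174 → 174
rgb(81, 106, 174) = #516aae.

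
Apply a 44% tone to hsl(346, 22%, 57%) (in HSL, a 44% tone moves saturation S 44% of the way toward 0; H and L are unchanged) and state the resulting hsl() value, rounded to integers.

S moves 44% from 22 toward 0: 22 − 9.68 = 12.32 → 12.
H and L are unchanged.

hsl(346, 12%, 57%)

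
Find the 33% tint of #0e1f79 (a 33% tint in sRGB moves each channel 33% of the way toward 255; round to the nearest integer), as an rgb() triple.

#0e1f79 is rgb(14, 31, 121).
Lerp each channel 33% toward 255:
  R: 14 + 0.33×(255−14) = 14 + 79.53 = 93.53 → 94
  G: 31 + 0.33×(255−31) = 31 + 73.92 = 104.92 → 105
  B: 121 + 0.33×(255−121) = 121 + 44.22 = 165.22 → 165

rgb(94, 105, 165)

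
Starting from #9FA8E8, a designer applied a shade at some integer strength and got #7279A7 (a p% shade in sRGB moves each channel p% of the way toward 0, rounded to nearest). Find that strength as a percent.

#9FA8E8 is rgb(159, 168, 232); #7279A7 is rgb(114, 121, 167).
On the B channel (widest range): 167 ≈ 232 + (p/100)(0 − 232), so p ≈ 100×(167 − 232)/(0 − 232) = -6500/-232 = 28.02.
p = 28 reproduces all three channels after rounding.

28%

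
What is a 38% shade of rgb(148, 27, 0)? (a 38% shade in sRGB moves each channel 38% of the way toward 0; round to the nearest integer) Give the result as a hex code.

Lerp each channel 38% toward 0:
  R: 148 + 0.38×(0−148) = 148 − 56.24 = 91.76 → 92
  G: 27 + 0.38×(0−27) = 27 − 10.26 = 16.74 → 17
  B: 0 + 0.38×(0−0) = 0 + 0 = 0 → 0
rgb(92, 17, 0) = #5C1100.

#5C1100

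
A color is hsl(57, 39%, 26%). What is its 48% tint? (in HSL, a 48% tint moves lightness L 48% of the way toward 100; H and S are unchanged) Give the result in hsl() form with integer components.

L moves 48% from 26 toward 100: 26 + 35.52 = 61.52 → 62.
H and S are unchanged.

hsl(57, 39%, 62%)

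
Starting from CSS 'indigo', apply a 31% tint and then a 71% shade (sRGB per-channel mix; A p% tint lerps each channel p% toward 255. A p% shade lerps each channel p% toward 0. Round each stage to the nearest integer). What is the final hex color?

#261731

CSS indigo is rgb(75, 0, 130).
Lerp each channel 31% toward 255:
  R: 75 + 55.8 = 130.8 → 131
  G: 0 + 0.31×(255−0) = 0 + 79.05 = 79.05 → 79
  B: 130 + 0.31×(255−130) = 130 + 38.75 = 168.75 → 169
After the tint: rgb(131, 79, 169) = #834FA9.
Lerp each channel 71% toward 0:
  R: 131 − 93.01 = 37.99 → 38
  G: 79 − 56.09 = 22.91 → 23
  B: 169 + 0.71×(0−169) = 169 − 119.99 = 49.01 → 49
rgb(38, 23, 49) = #261731.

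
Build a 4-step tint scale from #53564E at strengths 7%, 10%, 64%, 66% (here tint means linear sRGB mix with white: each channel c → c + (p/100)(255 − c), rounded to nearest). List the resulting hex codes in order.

#53564E is rgb(83, 86, 78).
7%: (83 + 12.04 = 95.04→95, 86 + 11.83 = 97.83→98, 78 + 12.39 = 90.39→90) → #5F625A
10%: (83 + 17.2 = 100.2→100, 86 + 16.9 = 102.9→103, 78 + 17.7 = 95.7→96) → #646760
64%: (83 + 110.08 = 193.08→193, 86 + 108.16 = 194.16→194, 78 + 113.28 = 191.28→191) → #C1C2BF
66%: (83 + 113.52 = 196.52→197, 86 + 111.54 = 197.54→198, 78 + 116.82 = 194.82→195) → #C5C6C3

#5F625A, #646760, #C1C2BF, #C5C6C3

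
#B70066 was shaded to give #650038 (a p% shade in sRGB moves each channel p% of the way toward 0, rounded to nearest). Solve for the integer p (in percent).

#B70066 is rgb(183, 0, 102); #650038 is rgb(101, 0, 56).
On the R channel (widest range): 101 ≈ 183 + (p/100)(0 − 183), so p ≈ 100×(101 − 183)/(0 − 183) = -8200/-183 = 44.81.
p = 45 reproduces all three channels after rounding.

45%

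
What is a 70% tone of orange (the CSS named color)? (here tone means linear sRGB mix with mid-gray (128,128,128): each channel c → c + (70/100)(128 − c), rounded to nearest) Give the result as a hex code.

#A68B5A

CSS orange is rgb(255, 165, 0).
Per channel, c → c + 0.7(128 − c):
  R: 255 + 0.7×(128−255) = 255 − 88.9 = 166.1 → 166
  G: 165 + 0.7×(128−165) = 165 − 25.9 = 139.1 → 139
  B: 0 + 89.6 = 89.6 → 90
rgb(166, 139, 90) = #A68B5A.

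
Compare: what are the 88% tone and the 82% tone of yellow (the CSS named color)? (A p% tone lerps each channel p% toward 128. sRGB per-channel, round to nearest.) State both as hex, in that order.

CSS yellow is rgb(255, 255, 0).
88% tone:
  R: 255 − 111.76 = 143.24 → 143
  G: 255 − 111.76 = 143.24 → 143
  B: 0 + 0.88×(128−0) = 0 + 112.64 = 112.64 → 113
  → #8f8f71
82% tone:
  R: 255 − 104.14 = 150.86 → 151
  G: 255 + 0.82×(128−255) = 255 − 104.14 = 150.86 → 151
  B: 0 + 0.82×(128−0) = 0 + 104.96 = 104.96 → 105
  → #979769

#8f8f71, #979769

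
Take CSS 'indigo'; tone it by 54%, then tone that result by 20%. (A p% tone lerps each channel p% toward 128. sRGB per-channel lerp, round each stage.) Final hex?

#6D5181

CSS indigo is rgb(75, 0, 130).
Per channel, c → c + 0.54(128 − c):
  R: 75 + 28.62 = 103.62 → 104
  G: 0 + 0.54×(128−0) = 0 + 69.12 = 69.12 → 69
  B: 130 + 0.54×(128−130) = 130 − 1.08 = 128.92 → 129
After the tone: rgb(104, 69, 129) = #684581.
Per channel, c → c + 0.2(128 − c):
  R: 104 + 0.2×(128−104) = 104 + 4.8 = 108.8 → 109
  G: 69 + 11.8 = 80.8 → 81
  B: 129 + 0.2×(128−129) = 129 − 0.2 = 128.8 → 129
rgb(109, 81, 129) = #6D5181.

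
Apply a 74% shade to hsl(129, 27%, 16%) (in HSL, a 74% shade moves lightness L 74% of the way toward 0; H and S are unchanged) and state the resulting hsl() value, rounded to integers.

L moves 74% from 16 toward 0: 16 − 11.84 = 4.16 → 4.
H and S are unchanged.

hsl(129, 27%, 4%)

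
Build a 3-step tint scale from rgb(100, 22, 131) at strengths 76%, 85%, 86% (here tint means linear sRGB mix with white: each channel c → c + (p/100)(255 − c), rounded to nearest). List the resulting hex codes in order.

#DAC7E1, #E8DCEC, #E9DEEE

76%: (100 + 117.8 = 217.8→218, 22 + 177.08 = 199.08→199, 131 + 94.24 = 225.24→225) → #DAC7E1
85%: (100 + 131.75 = 231.75→232, 22 + 198.05 = 220.05→220, 131 + 105.4 = 236.4→236) → #E8DCEC
86%: (100 + 133.3 = 233.3→233, 22 + 200.38 = 222.38→222, 131 + 106.64 = 237.64→238) → #E9DEEE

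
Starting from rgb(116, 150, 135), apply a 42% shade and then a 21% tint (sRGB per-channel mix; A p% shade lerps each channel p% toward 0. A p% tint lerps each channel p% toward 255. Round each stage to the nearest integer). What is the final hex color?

#6a7a73

A 42% shade moves each channel 42% toward 0:
  R: 116 + 0.42×(0−116) = 116 − 48.72 = 67.28 → 67
  G: 150 + 0.42×(0−150) = 150 − 63 = 87 → 87
  B: 135 + 0.42×(0−135) = 135 − 56.7 = 78.3 → 78
After the shade: rgb(67, 87, 78) = #43574e.
Lerp each channel 21% toward 255:
  R: 67 + 39.48 = 106.48 → 106
  G: 87 + 0.21×(255−87) = 87 + 35.28 = 122.28 → 122
  B: 78 + 0.21×(255−78) = 78 + 37.17 = 115.17 → 115
rgb(106, 122, 115) = #6a7a73.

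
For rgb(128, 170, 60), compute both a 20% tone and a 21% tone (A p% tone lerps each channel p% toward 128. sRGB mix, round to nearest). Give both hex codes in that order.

20% tone:
  R: 128 + 0.2×(128−128) = 128 + 0 = 128 → 128
  G: 170 + 0.2×(128−170) = 170 − 8.4 = 161.6 → 162
  B: 60 + 0.2×(128−60) = 60 + 13.6 = 73.6 → 74
  → #80a24a
21% tone:
  R: 128 + 0 = 128 → 128
  G: 170 − 8.82 = 161.18 → 161
  B: 60 + 0.21×(128−60) = 60 + 14.28 = 74.28 → 74
  → #80a14a

#80a24a, #80a14a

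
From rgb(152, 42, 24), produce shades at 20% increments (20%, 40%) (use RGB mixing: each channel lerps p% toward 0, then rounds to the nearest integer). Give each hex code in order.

#7A2213, #5B190E

20%: (152 − 30.4 = 121.6→122, 42 − 8.4 = 33.6→34, 24 − 4.8 = 19.2→19) → #7A2213
40%: (152 − 60.8 = 91.2→91, 42 − 16.8 = 25.2→25, 24 − 9.6 = 14.4→14) → #5B190E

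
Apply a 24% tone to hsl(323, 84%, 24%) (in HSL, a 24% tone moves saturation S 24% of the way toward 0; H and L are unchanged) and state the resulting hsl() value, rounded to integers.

S moves 24% from 84 toward 0: 84 − 20.16 = 63.84 → 64.
H and L are unchanged.

hsl(323, 64%, 24%)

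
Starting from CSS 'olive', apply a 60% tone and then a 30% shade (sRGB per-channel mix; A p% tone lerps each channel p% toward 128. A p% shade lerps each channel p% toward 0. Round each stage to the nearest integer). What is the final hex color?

#5A5A36

CSS olive is rgb(128, 128, 0).
Per channel, c → c + 0.6(128 − c):
  R: 128 + 0 = 128 → 128
  G: 128 + 0 = 128 → 128
  B: 0 + 0.6×(128−0) = 0 + 76.8 = 76.8 → 77
After the tone: rgb(128, 128, 77) = #80804D.
A 30% shade moves each channel 30% toward 0:
  R: 128 − 38.4 = 89.6 → 90
  G: 128 − 38.4 = 89.6 → 90
  B: 77 − 23.1 = 53.9 → 54
rgb(90, 90, 54) = #5A5A36.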